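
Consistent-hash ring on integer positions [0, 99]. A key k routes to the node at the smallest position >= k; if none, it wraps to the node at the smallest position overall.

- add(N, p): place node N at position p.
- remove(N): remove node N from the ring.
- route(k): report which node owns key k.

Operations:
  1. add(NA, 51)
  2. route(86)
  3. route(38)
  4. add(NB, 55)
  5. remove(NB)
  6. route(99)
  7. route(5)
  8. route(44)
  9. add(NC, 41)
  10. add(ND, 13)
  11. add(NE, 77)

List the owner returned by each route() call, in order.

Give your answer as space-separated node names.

Answer: NA NA NA NA NA

Derivation:
Op 1: add NA@51 -> ring=[51:NA]
Op 2: route key 86: none >= 86, wrap to smallest pos 51 -> NA
Op 3: route key 38: smallest pos >= 38 is 51 -> NA
Op 4: add NB@55 -> ring=[51:NA,55:NB]
Op 5: remove NB -> ring=[51:NA]
Op 6: route key 99: none >= 99, wrap to smallest pos 51 -> NA
Op 7: route key 5: smallest pos >= 5 is 51 -> NA
Op 8: route key 44: smallest pos >= 44 is 51 -> NA
Op 9: add NC@41 -> ring=[41:NC,51:NA]
Op 10: add ND@13 -> ring=[13:ND,41:NC,51:NA]
Op 11: add NE@77 -> ring=[13:ND,41:NC,51:NA,77:NE]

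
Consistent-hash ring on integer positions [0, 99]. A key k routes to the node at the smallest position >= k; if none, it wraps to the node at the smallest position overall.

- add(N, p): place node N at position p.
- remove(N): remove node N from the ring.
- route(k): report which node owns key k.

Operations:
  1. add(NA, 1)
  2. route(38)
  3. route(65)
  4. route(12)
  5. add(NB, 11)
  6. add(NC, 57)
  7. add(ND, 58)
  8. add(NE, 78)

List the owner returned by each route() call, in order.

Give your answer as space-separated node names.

Answer: NA NA NA

Derivation:
Op 1: add NA@1 -> ring=[1:NA]
Op 2: route key 38: none >= 38, wrap to smallest pos 1 -> NA
Op 3: route key 65: none >= 65, wrap to smallest pos 1 -> NA
Op 4: route key 12: none >= 12, wrap to smallest pos 1 -> NA
Op 5: add NB@11 -> ring=[1:NA,11:NB]
Op 6: add NC@57 -> ring=[1:NA,11:NB,57:NC]
Op 7: add ND@58 -> ring=[1:NA,11:NB,57:NC,58:ND]
Op 8: add NE@78 -> ring=[1:NA,11:NB,57:NC,58:ND,78:NE]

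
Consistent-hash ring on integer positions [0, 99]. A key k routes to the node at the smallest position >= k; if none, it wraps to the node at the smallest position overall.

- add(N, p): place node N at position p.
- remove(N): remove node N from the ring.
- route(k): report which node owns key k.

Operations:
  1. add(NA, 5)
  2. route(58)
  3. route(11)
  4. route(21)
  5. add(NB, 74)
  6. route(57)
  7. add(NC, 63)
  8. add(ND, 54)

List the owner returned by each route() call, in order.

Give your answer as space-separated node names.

Answer: NA NA NA NB

Derivation:
Op 1: add NA@5 -> ring=[5:NA]
Op 2: route key 58: none >= 58, wrap to smallest pos 5 -> NA
Op 3: route key 11: none >= 11, wrap to smallest pos 5 -> NA
Op 4: route key 21: none >= 21, wrap to smallest pos 5 -> NA
Op 5: add NB@74 -> ring=[5:NA,74:NB]
Op 6: route key 57: smallest pos >= 57 is 74 -> NB
Op 7: add NC@63 -> ring=[5:NA,63:NC,74:NB]
Op 8: add ND@54 -> ring=[5:NA,54:ND,63:NC,74:NB]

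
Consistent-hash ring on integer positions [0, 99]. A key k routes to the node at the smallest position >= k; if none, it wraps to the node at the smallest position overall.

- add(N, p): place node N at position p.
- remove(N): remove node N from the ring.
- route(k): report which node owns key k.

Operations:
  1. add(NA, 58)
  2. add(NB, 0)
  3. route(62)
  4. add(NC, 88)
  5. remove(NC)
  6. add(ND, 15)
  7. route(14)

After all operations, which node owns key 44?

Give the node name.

Answer: NA

Derivation:
Op 1: add NA@58 -> ring=[58:NA]
Op 2: add NB@0 -> ring=[0:NB,58:NA]
Op 3: route key 62: none >= 62, wrap to smallest pos 0 -> NB
Op 4: add NC@88 -> ring=[0:NB,58:NA,88:NC]
Op 5: remove NC -> ring=[0:NB,58:NA]
Op 6: add ND@15 -> ring=[0:NB,15:ND,58:NA]
Op 7: route key 14: smallest pos >= 14 is 15 -> ND
Final route key 44: smallest pos >= 44 is 58 -> NA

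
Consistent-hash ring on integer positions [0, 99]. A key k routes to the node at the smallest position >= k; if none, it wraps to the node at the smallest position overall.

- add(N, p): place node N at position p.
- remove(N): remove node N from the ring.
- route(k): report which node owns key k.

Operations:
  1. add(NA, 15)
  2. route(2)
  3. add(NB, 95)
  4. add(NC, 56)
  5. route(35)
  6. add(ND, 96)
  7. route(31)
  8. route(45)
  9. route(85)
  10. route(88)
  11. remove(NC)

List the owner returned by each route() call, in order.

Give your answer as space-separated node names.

Answer: NA NC NC NC NB NB

Derivation:
Op 1: add NA@15 -> ring=[15:NA]
Op 2: route key 2: smallest pos >= 2 is 15 -> NA
Op 3: add NB@95 -> ring=[15:NA,95:NB]
Op 4: add NC@56 -> ring=[15:NA,56:NC,95:NB]
Op 5: route key 35: smallest pos >= 35 is 56 -> NC
Op 6: add ND@96 -> ring=[15:NA,56:NC,95:NB,96:ND]
Op 7: route key 31: smallest pos >= 31 is 56 -> NC
Op 8: route key 45: smallest pos >= 45 is 56 -> NC
Op 9: route key 85: smallest pos >= 85 is 95 -> NB
Op 10: route key 88: smallest pos >= 88 is 95 -> NB
Op 11: remove NC -> ring=[15:NA,95:NB,96:ND]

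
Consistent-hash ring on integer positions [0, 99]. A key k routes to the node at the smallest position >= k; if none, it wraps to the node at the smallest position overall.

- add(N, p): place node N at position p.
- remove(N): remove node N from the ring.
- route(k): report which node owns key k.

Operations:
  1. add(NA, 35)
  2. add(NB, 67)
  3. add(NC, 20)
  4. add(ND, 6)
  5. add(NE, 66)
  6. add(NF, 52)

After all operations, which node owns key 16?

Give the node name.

Op 1: add NA@35 -> ring=[35:NA]
Op 2: add NB@67 -> ring=[35:NA,67:NB]
Op 3: add NC@20 -> ring=[20:NC,35:NA,67:NB]
Op 4: add ND@6 -> ring=[6:ND,20:NC,35:NA,67:NB]
Op 5: add NE@66 -> ring=[6:ND,20:NC,35:NA,66:NE,67:NB]
Op 6: add NF@52 -> ring=[6:ND,20:NC,35:NA,52:NF,66:NE,67:NB]
Final route key 16: smallest pos >= 16 is 20 -> NC

Answer: NC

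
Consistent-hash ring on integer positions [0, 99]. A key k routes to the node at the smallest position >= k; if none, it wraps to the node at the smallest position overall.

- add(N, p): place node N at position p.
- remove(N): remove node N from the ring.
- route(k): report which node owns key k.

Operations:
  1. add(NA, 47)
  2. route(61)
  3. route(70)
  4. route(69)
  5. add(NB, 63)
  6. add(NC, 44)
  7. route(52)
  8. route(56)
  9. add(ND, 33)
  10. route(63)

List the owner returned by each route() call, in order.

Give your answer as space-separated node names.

Op 1: add NA@47 -> ring=[47:NA]
Op 2: route key 61: none >= 61, wrap to smallest pos 47 -> NA
Op 3: route key 70: none >= 70, wrap to smallest pos 47 -> NA
Op 4: route key 69: none >= 69, wrap to smallest pos 47 -> NA
Op 5: add NB@63 -> ring=[47:NA,63:NB]
Op 6: add NC@44 -> ring=[44:NC,47:NA,63:NB]
Op 7: route key 52: smallest pos >= 52 is 63 -> NB
Op 8: route key 56: smallest pos >= 56 is 63 -> NB
Op 9: add ND@33 -> ring=[33:ND,44:NC,47:NA,63:NB]
Op 10: route key 63: smallest pos >= 63 is 63 -> NB

Answer: NA NA NA NB NB NB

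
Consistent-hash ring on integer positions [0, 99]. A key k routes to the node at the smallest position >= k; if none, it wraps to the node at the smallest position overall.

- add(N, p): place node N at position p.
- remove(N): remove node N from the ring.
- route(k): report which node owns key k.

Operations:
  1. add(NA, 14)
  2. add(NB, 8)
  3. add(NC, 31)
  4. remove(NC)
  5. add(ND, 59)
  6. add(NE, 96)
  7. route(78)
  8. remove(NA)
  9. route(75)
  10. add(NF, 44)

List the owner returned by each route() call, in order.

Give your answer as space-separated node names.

Op 1: add NA@14 -> ring=[14:NA]
Op 2: add NB@8 -> ring=[8:NB,14:NA]
Op 3: add NC@31 -> ring=[8:NB,14:NA,31:NC]
Op 4: remove NC -> ring=[8:NB,14:NA]
Op 5: add ND@59 -> ring=[8:NB,14:NA,59:ND]
Op 6: add NE@96 -> ring=[8:NB,14:NA,59:ND,96:NE]
Op 7: route key 78: smallest pos >= 78 is 96 -> NE
Op 8: remove NA -> ring=[8:NB,59:ND,96:NE]
Op 9: route key 75: smallest pos >= 75 is 96 -> NE
Op 10: add NF@44 -> ring=[8:NB,44:NF,59:ND,96:NE]

Answer: NE NE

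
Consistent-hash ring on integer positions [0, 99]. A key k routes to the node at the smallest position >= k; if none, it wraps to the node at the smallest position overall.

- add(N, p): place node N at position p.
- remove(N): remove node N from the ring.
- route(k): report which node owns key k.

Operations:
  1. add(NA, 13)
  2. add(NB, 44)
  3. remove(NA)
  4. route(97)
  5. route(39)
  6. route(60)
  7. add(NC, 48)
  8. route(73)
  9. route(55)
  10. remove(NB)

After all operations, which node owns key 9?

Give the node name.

Op 1: add NA@13 -> ring=[13:NA]
Op 2: add NB@44 -> ring=[13:NA,44:NB]
Op 3: remove NA -> ring=[44:NB]
Op 4: route key 97: none >= 97, wrap to smallest pos 44 -> NB
Op 5: route key 39: smallest pos >= 39 is 44 -> NB
Op 6: route key 60: none >= 60, wrap to smallest pos 44 -> NB
Op 7: add NC@48 -> ring=[44:NB,48:NC]
Op 8: route key 73: none >= 73, wrap to smallest pos 44 -> NB
Op 9: route key 55: none >= 55, wrap to smallest pos 44 -> NB
Op 10: remove NB -> ring=[48:NC]
Final route key 9: smallest pos >= 9 is 48 -> NC

Answer: NC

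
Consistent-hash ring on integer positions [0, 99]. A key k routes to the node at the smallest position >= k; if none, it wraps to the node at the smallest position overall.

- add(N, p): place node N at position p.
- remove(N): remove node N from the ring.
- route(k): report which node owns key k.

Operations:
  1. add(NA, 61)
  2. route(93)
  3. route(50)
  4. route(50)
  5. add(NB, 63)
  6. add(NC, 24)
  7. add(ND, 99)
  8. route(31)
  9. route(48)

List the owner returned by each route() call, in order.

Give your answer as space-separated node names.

Op 1: add NA@61 -> ring=[61:NA]
Op 2: route key 93: none >= 93, wrap to smallest pos 61 -> NA
Op 3: route key 50: smallest pos >= 50 is 61 -> NA
Op 4: route key 50: smallest pos >= 50 is 61 -> NA
Op 5: add NB@63 -> ring=[61:NA,63:NB]
Op 6: add NC@24 -> ring=[24:NC,61:NA,63:NB]
Op 7: add ND@99 -> ring=[24:NC,61:NA,63:NB,99:ND]
Op 8: route key 31: smallest pos >= 31 is 61 -> NA
Op 9: route key 48: smallest pos >= 48 is 61 -> NA

Answer: NA NA NA NA NA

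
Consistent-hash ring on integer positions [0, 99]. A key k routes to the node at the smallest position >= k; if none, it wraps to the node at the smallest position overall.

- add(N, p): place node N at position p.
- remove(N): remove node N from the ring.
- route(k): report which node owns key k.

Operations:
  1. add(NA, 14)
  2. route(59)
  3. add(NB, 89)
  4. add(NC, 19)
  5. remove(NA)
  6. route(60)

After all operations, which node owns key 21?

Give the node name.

Op 1: add NA@14 -> ring=[14:NA]
Op 2: route key 59: none >= 59, wrap to smallest pos 14 -> NA
Op 3: add NB@89 -> ring=[14:NA,89:NB]
Op 4: add NC@19 -> ring=[14:NA,19:NC,89:NB]
Op 5: remove NA -> ring=[19:NC,89:NB]
Op 6: route key 60: smallest pos >= 60 is 89 -> NB
Final route key 21: smallest pos >= 21 is 89 -> NB

Answer: NB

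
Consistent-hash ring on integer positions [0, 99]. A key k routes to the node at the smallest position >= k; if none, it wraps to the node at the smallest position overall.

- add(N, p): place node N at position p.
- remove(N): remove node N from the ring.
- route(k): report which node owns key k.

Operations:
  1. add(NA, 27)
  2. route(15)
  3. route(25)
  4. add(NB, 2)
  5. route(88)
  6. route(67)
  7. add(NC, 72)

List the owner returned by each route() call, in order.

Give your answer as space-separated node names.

Op 1: add NA@27 -> ring=[27:NA]
Op 2: route key 15: smallest pos >= 15 is 27 -> NA
Op 3: route key 25: smallest pos >= 25 is 27 -> NA
Op 4: add NB@2 -> ring=[2:NB,27:NA]
Op 5: route key 88: none >= 88, wrap to smallest pos 2 -> NB
Op 6: route key 67: none >= 67, wrap to smallest pos 2 -> NB
Op 7: add NC@72 -> ring=[2:NB,27:NA,72:NC]

Answer: NA NA NB NB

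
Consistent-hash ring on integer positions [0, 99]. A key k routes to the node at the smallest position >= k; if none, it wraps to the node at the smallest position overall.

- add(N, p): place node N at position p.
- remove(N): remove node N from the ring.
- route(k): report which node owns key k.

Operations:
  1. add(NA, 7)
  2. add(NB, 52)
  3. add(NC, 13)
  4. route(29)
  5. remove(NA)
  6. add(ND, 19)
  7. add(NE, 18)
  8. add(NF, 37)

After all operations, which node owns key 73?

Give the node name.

Op 1: add NA@7 -> ring=[7:NA]
Op 2: add NB@52 -> ring=[7:NA,52:NB]
Op 3: add NC@13 -> ring=[7:NA,13:NC,52:NB]
Op 4: route key 29: smallest pos >= 29 is 52 -> NB
Op 5: remove NA -> ring=[13:NC,52:NB]
Op 6: add ND@19 -> ring=[13:NC,19:ND,52:NB]
Op 7: add NE@18 -> ring=[13:NC,18:NE,19:ND,52:NB]
Op 8: add NF@37 -> ring=[13:NC,18:NE,19:ND,37:NF,52:NB]
Final route key 73: none >= 73, wrap to smallest pos 13 -> NC

Answer: NC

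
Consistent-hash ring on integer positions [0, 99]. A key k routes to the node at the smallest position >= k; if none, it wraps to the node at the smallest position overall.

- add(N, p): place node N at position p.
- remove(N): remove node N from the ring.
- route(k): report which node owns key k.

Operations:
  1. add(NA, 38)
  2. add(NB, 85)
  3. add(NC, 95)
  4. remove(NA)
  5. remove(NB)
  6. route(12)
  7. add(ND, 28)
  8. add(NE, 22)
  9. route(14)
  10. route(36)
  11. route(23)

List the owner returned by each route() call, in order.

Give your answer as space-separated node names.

Op 1: add NA@38 -> ring=[38:NA]
Op 2: add NB@85 -> ring=[38:NA,85:NB]
Op 3: add NC@95 -> ring=[38:NA,85:NB,95:NC]
Op 4: remove NA -> ring=[85:NB,95:NC]
Op 5: remove NB -> ring=[95:NC]
Op 6: route key 12: smallest pos >= 12 is 95 -> NC
Op 7: add ND@28 -> ring=[28:ND,95:NC]
Op 8: add NE@22 -> ring=[22:NE,28:ND,95:NC]
Op 9: route key 14: smallest pos >= 14 is 22 -> NE
Op 10: route key 36: smallest pos >= 36 is 95 -> NC
Op 11: route key 23: smallest pos >= 23 is 28 -> ND

Answer: NC NE NC ND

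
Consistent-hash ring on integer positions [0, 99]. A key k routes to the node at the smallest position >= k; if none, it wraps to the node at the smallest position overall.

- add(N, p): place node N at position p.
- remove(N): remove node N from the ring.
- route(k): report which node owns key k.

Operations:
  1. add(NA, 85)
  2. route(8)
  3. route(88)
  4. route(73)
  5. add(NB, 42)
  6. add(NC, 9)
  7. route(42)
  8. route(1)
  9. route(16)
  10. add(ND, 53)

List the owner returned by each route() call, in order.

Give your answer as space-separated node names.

Answer: NA NA NA NB NC NB

Derivation:
Op 1: add NA@85 -> ring=[85:NA]
Op 2: route key 8: smallest pos >= 8 is 85 -> NA
Op 3: route key 88: none >= 88, wrap to smallest pos 85 -> NA
Op 4: route key 73: smallest pos >= 73 is 85 -> NA
Op 5: add NB@42 -> ring=[42:NB,85:NA]
Op 6: add NC@9 -> ring=[9:NC,42:NB,85:NA]
Op 7: route key 42: smallest pos >= 42 is 42 -> NB
Op 8: route key 1: smallest pos >= 1 is 9 -> NC
Op 9: route key 16: smallest pos >= 16 is 42 -> NB
Op 10: add ND@53 -> ring=[9:NC,42:NB,53:ND,85:NA]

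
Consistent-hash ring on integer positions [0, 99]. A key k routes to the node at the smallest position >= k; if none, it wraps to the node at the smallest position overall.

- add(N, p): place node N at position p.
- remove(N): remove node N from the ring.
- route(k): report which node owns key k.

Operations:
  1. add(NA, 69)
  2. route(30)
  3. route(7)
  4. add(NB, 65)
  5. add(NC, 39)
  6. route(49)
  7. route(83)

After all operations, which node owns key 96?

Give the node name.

Answer: NC

Derivation:
Op 1: add NA@69 -> ring=[69:NA]
Op 2: route key 30: smallest pos >= 30 is 69 -> NA
Op 3: route key 7: smallest pos >= 7 is 69 -> NA
Op 4: add NB@65 -> ring=[65:NB,69:NA]
Op 5: add NC@39 -> ring=[39:NC,65:NB,69:NA]
Op 6: route key 49: smallest pos >= 49 is 65 -> NB
Op 7: route key 83: none >= 83, wrap to smallest pos 39 -> NC
Final route key 96: none >= 96, wrap to smallest pos 39 -> NC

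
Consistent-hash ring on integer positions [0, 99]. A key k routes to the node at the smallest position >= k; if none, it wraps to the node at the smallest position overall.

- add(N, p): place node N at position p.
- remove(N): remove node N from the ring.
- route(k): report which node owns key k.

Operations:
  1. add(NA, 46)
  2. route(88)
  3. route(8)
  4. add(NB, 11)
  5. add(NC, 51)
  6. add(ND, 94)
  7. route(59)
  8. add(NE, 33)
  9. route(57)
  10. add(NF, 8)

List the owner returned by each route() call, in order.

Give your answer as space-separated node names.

Op 1: add NA@46 -> ring=[46:NA]
Op 2: route key 88: none >= 88, wrap to smallest pos 46 -> NA
Op 3: route key 8: smallest pos >= 8 is 46 -> NA
Op 4: add NB@11 -> ring=[11:NB,46:NA]
Op 5: add NC@51 -> ring=[11:NB,46:NA,51:NC]
Op 6: add ND@94 -> ring=[11:NB,46:NA,51:NC,94:ND]
Op 7: route key 59: smallest pos >= 59 is 94 -> ND
Op 8: add NE@33 -> ring=[11:NB,33:NE,46:NA,51:NC,94:ND]
Op 9: route key 57: smallest pos >= 57 is 94 -> ND
Op 10: add NF@8 -> ring=[8:NF,11:NB,33:NE,46:NA,51:NC,94:ND]

Answer: NA NA ND ND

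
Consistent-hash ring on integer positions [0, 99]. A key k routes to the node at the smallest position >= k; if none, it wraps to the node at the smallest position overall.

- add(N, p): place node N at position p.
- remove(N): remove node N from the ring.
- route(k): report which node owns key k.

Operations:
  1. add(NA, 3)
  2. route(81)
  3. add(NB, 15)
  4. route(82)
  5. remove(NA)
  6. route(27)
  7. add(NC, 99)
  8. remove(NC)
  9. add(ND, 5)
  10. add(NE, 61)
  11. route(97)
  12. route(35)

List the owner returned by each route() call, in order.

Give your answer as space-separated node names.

Op 1: add NA@3 -> ring=[3:NA]
Op 2: route key 81: none >= 81, wrap to smallest pos 3 -> NA
Op 3: add NB@15 -> ring=[3:NA,15:NB]
Op 4: route key 82: none >= 82, wrap to smallest pos 3 -> NA
Op 5: remove NA -> ring=[15:NB]
Op 6: route key 27: none >= 27, wrap to smallest pos 15 -> NB
Op 7: add NC@99 -> ring=[15:NB,99:NC]
Op 8: remove NC -> ring=[15:NB]
Op 9: add ND@5 -> ring=[5:ND,15:NB]
Op 10: add NE@61 -> ring=[5:ND,15:NB,61:NE]
Op 11: route key 97: none >= 97, wrap to smallest pos 5 -> ND
Op 12: route key 35: smallest pos >= 35 is 61 -> NE

Answer: NA NA NB ND NE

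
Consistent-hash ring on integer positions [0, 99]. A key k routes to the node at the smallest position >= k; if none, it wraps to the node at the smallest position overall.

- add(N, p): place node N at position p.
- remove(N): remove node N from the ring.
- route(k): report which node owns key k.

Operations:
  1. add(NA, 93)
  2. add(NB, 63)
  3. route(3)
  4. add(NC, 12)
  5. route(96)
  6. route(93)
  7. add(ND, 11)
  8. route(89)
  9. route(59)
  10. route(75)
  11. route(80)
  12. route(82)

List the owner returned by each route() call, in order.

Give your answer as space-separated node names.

Answer: NB NC NA NA NB NA NA NA

Derivation:
Op 1: add NA@93 -> ring=[93:NA]
Op 2: add NB@63 -> ring=[63:NB,93:NA]
Op 3: route key 3: smallest pos >= 3 is 63 -> NB
Op 4: add NC@12 -> ring=[12:NC,63:NB,93:NA]
Op 5: route key 96: none >= 96, wrap to smallest pos 12 -> NC
Op 6: route key 93: smallest pos >= 93 is 93 -> NA
Op 7: add ND@11 -> ring=[11:ND,12:NC,63:NB,93:NA]
Op 8: route key 89: smallest pos >= 89 is 93 -> NA
Op 9: route key 59: smallest pos >= 59 is 63 -> NB
Op 10: route key 75: smallest pos >= 75 is 93 -> NA
Op 11: route key 80: smallest pos >= 80 is 93 -> NA
Op 12: route key 82: smallest pos >= 82 is 93 -> NA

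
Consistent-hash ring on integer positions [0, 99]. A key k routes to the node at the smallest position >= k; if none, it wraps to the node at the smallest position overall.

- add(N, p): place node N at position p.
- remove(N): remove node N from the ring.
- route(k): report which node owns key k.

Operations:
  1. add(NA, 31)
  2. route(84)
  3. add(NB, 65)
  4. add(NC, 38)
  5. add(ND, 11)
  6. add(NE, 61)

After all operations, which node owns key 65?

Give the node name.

Answer: NB

Derivation:
Op 1: add NA@31 -> ring=[31:NA]
Op 2: route key 84: none >= 84, wrap to smallest pos 31 -> NA
Op 3: add NB@65 -> ring=[31:NA,65:NB]
Op 4: add NC@38 -> ring=[31:NA,38:NC,65:NB]
Op 5: add ND@11 -> ring=[11:ND,31:NA,38:NC,65:NB]
Op 6: add NE@61 -> ring=[11:ND,31:NA,38:NC,61:NE,65:NB]
Final route key 65: smallest pos >= 65 is 65 -> NB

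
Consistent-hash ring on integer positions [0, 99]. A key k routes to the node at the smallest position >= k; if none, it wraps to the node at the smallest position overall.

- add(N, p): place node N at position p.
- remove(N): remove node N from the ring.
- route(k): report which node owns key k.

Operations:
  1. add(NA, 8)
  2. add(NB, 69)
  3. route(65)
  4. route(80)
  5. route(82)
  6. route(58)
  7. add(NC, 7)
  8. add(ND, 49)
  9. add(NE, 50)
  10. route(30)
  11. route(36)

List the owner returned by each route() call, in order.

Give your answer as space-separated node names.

Op 1: add NA@8 -> ring=[8:NA]
Op 2: add NB@69 -> ring=[8:NA,69:NB]
Op 3: route key 65: smallest pos >= 65 is 69 -> NB
Op 4: route key 80: none >= 80, wrap to smallest pos 8 -> NA
Op 5: route key 82: none >= 82, wrap to smallest pos 8 -> NA
Op 6: route key 58: smallest pos >= 58 is 69 -> NB
Op 7: add NC@7 -> ring=[7:NC,8:NA,69:NB]
Op 8: add ND@49 -> ring=[7:NC,8:NA,49:ND,69:NB]
Op 9: add NE@50 -> ring=[7:NC,8:NA,49:ND,50:NE,69:NB]
Op 10: route key 30: smallest pos >= 30 is 49 -> ND
Op 11: route key 36: smallest pos >= 36 is 49 -> ND

Answer: NB NA NA NB ND ND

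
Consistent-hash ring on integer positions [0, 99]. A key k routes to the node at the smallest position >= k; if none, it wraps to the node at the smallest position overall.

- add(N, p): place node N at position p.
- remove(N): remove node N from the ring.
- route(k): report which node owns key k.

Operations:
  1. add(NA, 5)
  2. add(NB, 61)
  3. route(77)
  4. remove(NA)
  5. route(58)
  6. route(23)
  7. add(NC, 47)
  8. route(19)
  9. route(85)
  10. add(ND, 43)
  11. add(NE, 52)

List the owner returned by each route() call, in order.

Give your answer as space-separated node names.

Op 1: add NA@5 -> ring=[5:NA]
Op 2: add NB@61 -> ring=[5:NA,61:NB]
Op 3: route key 77: none >= 77, wrap to smallest pos 5 -> NA
Op 4: remove NA -> ring=[61:NB]
Op 5: route key 58: smallest pos >= 58 is 61 -> NB
Op 6: route key 23: smallest pos >= 23 is 61 -> NB
Op 7: add NC@47 -> ring=[47:NC,61:NB]
Op 8: route key 19: smallest pos >= 19 is 47 -> NC
Op 9: route key 85: none >= 85, wrap to smallest pos 47 -> NC
Op 10: add ND@43 -> ring=[43:ND,47:NC,61:NB]
Op 11: add NE@52 -> ring=[43:ND,47:NC,52:NE,61:NB]

Answer: NA NB NB NC NC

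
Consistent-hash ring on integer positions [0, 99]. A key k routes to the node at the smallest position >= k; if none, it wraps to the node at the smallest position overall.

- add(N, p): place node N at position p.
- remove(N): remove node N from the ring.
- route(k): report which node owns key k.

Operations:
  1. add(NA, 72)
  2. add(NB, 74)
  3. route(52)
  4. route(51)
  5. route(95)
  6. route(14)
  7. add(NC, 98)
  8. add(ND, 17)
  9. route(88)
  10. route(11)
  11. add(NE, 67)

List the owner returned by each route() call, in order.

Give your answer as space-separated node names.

Op 1: add NA@72 -> ring=[72:NA]
Op 2: add NB@74 -> ring=[72:NA,74:NB]
Op 3: route key 52: smallest pos >= 52 is 72 -> NA
Op 4: route key 51: smallest pos >= 51 is 72 -> NA
Op 5: route key 95: none >= 95, wrap to smallest pos 72 -> NA
Op 6: route key 14: smallest pos >= 14 is 72 -> NA
Op 7: add NC@98 -> ring=[72:NA,74:NB,98:NC]
Op 8: add ND@17 -> ring=[17:ND,72:NA,74:NB,98:NC]
Op 9: route key 88: smallest pos >= 88 is 98 -> NC
Op 10: route key 11: smallest pos >= 11 is 17 -> ND
Op 11: add NE@67 -> ring=[17:ND,67:NE,72:NA,74:NB,98:NC]

Answer: NA NA NA NA NC ND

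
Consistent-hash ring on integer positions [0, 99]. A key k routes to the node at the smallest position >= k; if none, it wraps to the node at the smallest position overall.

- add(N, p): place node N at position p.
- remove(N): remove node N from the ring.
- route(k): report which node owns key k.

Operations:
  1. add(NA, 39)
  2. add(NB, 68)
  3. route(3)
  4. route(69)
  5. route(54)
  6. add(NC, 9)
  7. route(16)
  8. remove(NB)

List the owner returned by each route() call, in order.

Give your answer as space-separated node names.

Op 1: add NA@39 -> ring=[39:NA]
Op 2: add NB@68 -> ring=[39:NA,68:NB]
Op 3: route key 3: smallest pos >= 3 is 39 -> NA
Op 4: route key 69: none >= 69, wrap to smallest pos 39 -> NA
Op 5: route key 54: smallest pos >= 54 is 68 -> NB
Op 6: add NC@9 -> ring=[9:NC,39:NA,68:NB]
Op 7: route key 16: smallest pos >= 16 is 39 -> NA
Op 8: remove NB -> ring=[9:NC,39:NA]

Answer: NA NA NB NA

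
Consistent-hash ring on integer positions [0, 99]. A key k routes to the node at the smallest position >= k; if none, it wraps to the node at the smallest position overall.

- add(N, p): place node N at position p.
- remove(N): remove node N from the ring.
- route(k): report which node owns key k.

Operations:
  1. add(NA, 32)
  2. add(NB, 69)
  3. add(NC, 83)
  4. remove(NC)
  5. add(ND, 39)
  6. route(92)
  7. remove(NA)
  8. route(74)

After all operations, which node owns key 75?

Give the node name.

Answer: ND

Derivation:
Op 1: add NA@32 -> ring=[32:NA]
Op 2: add NB@69 -> ring=[32:NA,69:NB]
Op 3: add NC@83 -> ring=[32:NA,69:NB,83:NC]
Op 4: remove NC -> ring=[32:NA,69:NB]
Op 5: add ND@39 -> ring=[32:NA,39:ND,69:NB]
Op 6: route key 92: none >= 92, wrap to smallest pos 32 -> NA
Op 7: remove NA -> ring=[39:ND,69:NB]
Op 8: route key 74: none >= 74, wrap to smallest pos 39 -> ND
Final route key 75: none >= 75, wrap to smallest pos 39 -> ND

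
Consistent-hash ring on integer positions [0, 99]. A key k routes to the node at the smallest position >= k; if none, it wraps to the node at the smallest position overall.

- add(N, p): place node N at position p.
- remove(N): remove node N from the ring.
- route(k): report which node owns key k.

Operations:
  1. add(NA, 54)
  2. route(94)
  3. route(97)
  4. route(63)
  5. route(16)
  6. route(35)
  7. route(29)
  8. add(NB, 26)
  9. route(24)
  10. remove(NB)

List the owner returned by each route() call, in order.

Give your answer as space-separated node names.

Answer: NA NA NA NA NA NA NB

Derivation:
Op 1: add NA@54 -> ring=[54:NA]
Op 2: route key 94: none >= 94, wrap to smallest pos 54 -> NA
Op 3: route key 97: none >= 97, wrap to smallest pos 54 -> NA
Op 4: route key 63: none >= 63, wrap to smallest pos 54 -> NA
Op 5: route key 16: smallest pos >= 16 is 54 -> NA
Op 6: route key 35: smallest pos >= 35 is 54 -> NA
Op 7: route key 29: smallest pos >= 29 is 54 -> NA
Op 8: add NB@26 -> ring=[26:NB,54:NA]
Op 9: route key 24: smallest pos >= 24 is 26 -> NB
Op 10: remove NB -> ring=[54:NA]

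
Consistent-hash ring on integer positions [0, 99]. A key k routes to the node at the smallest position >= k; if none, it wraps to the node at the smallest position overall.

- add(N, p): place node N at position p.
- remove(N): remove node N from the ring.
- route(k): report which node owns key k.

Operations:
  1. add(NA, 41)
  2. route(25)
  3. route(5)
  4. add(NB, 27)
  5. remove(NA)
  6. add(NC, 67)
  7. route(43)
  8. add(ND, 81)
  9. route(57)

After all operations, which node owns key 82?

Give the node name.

Op 1: add NA@41 -> ring=[41:NA]
Op 2: route key 25: smallest pos >= 25 is 41 -> NA
Op 3: route key 5: smallest pos >= 5 is 41 -> NA
Op 4: add NB@27 -> ring=[27:NB,41:NA]
Op 5: remove NA -> ring=[27:NB]
Op 6: add NC@67 -> ring=[27:NB,67:NC]
Op 7: route key 43: smallest pos >= 43 is 67 -> NC
Op 8: add ND@81 -> ring=[27:NB,67:NC,81:ND]
Op 9: route key 57: smallest pos >= 57 is 67 -> NC
Final route key 82: none >= 82, wrap to smallest pos 27 -> NB

Answer: NB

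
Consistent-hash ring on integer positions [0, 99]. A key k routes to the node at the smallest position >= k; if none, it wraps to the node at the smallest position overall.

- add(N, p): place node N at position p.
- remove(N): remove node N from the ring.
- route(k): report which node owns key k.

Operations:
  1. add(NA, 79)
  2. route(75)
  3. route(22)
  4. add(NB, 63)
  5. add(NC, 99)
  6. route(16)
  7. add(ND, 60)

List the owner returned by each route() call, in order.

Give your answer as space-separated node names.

Answer: NA NA NB

Derivation:
Op 1: add NA@79 -> ring=[79:NA]
Op 2: route key 75: smallest pos >= 75 is 79 -> NA
Op 3: route key 22: smallest pos >= 22 is 79 -> NA
Op 4: add NB@63 -> ring=[63:NB,79:NA]
Op 5: add NC@99 -> ring=[63:NB,79:NA,99:NC]
Op 6: route key 16: smallest pos >= 16 is 63 -> NB
Op 7: add ND@60 -> ring=[60:ND,63:NB,79:NA,99:NC]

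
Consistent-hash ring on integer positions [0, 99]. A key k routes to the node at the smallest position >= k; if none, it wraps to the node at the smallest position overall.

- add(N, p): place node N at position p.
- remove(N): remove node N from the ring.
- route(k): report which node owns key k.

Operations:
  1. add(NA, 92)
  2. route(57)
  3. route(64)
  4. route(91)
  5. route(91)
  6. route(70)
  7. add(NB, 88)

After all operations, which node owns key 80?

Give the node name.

Op 1: add NA@92 -> ring=[92:NA]
Op 2: route key 57: smallest pos >= 57 is 92 -> NA
Op 3: route key 64: smallest pos >= 64 is 92 -> NA
Op 4: route key 91: smallest pos >= 91 is 92 -> NA
Op 5: route key 91: smallest pos >= 91 is 92 -> NA
Op 6: route key 70: smallest pos >= 70 is 92 -> NA
Op 7: add NB@88 -> ring=[88:NB,92:NA]
Final route key 80: smallest pos >= 80 is 88 -> NB

Answer: NB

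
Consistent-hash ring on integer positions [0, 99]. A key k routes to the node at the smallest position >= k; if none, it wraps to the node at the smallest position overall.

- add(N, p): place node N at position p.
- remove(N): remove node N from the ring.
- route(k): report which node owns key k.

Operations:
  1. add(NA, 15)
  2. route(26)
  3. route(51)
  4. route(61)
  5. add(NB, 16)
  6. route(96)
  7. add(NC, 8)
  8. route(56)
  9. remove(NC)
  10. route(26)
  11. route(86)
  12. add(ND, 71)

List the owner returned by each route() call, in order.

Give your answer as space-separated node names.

Answer: NA NA NA NA NC NA NA

Derivation:
Op 1: add NA@15 -> ring=[15:NA]
Op 2: route key 26: none >= 26, wrap to smallest pos 15 -> NA
Op 3: route key 51: none >= 51, wrap to smallest pos 15 -> NA
Op 4: route key 61: none >= 61, wrap to smallest pos 15 -> NA
Op 5: add NB@16 -> ring=[15:NA,16:NB]
Op 6: route key 96: none >= 96, wrap to smallest pos 15 -> NA
Op 7: add NC@8 -> ring=[8:NC,15:NA,16:NB]
Op 8: route key 56: none >= 56, wrap to smallest pos 8 -> NC
Op 9: remove NC -> ring=[15:NA,16:NB]
Op 10: route key 26: none >= 26, wrap to smallest pos 15 -> NA
Op 11: route key 86: none >= 86, wrap to smallest pos 15 -> NA
Op 12: add ND@71 -> ring=[15:NA,16:NB,71:ND]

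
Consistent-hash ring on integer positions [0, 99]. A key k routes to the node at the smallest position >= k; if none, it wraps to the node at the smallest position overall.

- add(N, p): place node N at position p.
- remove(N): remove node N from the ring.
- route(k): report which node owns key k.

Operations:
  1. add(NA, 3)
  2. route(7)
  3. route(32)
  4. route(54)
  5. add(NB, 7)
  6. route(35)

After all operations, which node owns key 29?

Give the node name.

Op 1: add NA@3 -> ring=[3:NA]
Op 2: route key 7: none >= 7, wrap to smallest pos 3 -> NA
Op 3: route key 32: none >= 32, wrap to smallest pos 3 -> NA
Op 4: route key 54: none >= 54, wrap to smallest pos 3 -> NA
Op 5: add NB@7 -> ring=[3:NA,7:NB]
Op 6: route key 35: none >= 35, wrap to smallest pos 3 -> NA
Final route key 29: none >= 29, wrap to smallest pos 3 -> NA

Answer: NA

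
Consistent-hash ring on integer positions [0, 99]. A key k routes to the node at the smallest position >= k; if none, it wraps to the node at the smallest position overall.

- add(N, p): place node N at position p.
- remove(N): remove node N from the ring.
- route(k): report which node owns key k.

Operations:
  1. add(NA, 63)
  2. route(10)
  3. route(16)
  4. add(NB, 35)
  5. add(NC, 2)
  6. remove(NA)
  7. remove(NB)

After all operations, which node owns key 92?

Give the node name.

Answer: NC

Derivation:
Op 1: add NA@63 -> ring=[63:NA]
Op 2: route key 10: smallest pos >= 10 is 63 -> NA
Op 3: route key 16: smallest pos >= 16 is 63 -> NA
Op 4: add NB@35 -> ring=[35:NB,63:NA]
Op 5: add NC@2 -> ring=[2:NC,35:NB,63:NA]
Op 6: remove NA -> ring=[2:NC,35:NB]
Op 7: remove NB -> ring=[2:NC]
Final route key 92: none >= 92, wrap to smallest pos 2 -> NC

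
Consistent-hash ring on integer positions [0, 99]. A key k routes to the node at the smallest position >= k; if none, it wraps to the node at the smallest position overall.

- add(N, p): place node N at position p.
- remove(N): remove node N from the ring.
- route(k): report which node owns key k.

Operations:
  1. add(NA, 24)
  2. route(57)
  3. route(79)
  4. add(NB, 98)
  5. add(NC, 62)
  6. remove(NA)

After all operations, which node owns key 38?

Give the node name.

Answer: NC

Derivation:
Op 1: add NA@24 -> ring=[24:NA]
Op 2: route key 57: none >= 57, wrap to smallest pos 24 -> NA
Op 3: route key 79: none >= 79, wrap to smallest pos 24 -> NA
Op 4: add NB@98 -> ring=[24:NA,98:NB]
Op 5: add NC@62 -> ring=[24:NA,62:NC,98:NB]
Op 6: remove NA -> ring=[62:NC,98:NB]
Final route key 38: smallest pos >= 38 is 62 -> NC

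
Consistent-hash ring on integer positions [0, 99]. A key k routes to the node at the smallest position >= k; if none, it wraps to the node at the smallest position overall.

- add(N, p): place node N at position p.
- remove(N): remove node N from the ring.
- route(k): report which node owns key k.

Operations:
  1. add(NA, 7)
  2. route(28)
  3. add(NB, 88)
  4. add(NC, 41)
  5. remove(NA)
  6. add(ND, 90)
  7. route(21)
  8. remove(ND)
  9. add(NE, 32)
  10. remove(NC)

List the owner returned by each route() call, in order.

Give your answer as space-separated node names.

Op 1: add NA@7 -> ring=[7:NA]
Op 2: route key 28: none >= 28, wrap to smallest pos 7 -> NA
Op 3: add NB@88 -> ring=[7:NA,88:NB]
Op 4: add NC@41 -> ring=[7:NA,41:NC,88:NB]
Op 5: remove NA -> ring=[41:NC,88:NB]
Op 6: add ND@90 -> ring=[41:NC,88:NB,90:ND]
Op 7: route key 21: smallest pos >= 21 is 41 -> NC
Op 8: remove ND -> ring=[41:NC,88:NB]
Op 9: add NE@32 -> ring=[32:NE,41:NC,88:NB]
Op 10: remove NC -> ring=[32:NE,88:NB]

Answer: NA NC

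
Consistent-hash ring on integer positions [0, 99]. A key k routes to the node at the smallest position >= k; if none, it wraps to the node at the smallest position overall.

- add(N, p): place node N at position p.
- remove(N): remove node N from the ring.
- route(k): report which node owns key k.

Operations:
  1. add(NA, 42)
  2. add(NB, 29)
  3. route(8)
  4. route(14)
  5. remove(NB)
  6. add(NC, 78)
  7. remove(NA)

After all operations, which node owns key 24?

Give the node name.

Op 1: add NA@42 -> ring=[42:NA]
Op 2: add NB@29 -> ring=[29:NB,42:NA]
Op 3: route key 8: smallest pos >= 8 is 29 -> NB
Op 4: route key 14: smallest pos >= 14 is 29 -> NB
Op 5: remove NB -> ring=[42:NA]
Op 6: add NC@78 -> ring=[42:NA,78:NC]
Op 7: remove NA -> ring=[78:NC]
Final route key 24: smallest pos >= 24 is 78 -> NC

Answer: NC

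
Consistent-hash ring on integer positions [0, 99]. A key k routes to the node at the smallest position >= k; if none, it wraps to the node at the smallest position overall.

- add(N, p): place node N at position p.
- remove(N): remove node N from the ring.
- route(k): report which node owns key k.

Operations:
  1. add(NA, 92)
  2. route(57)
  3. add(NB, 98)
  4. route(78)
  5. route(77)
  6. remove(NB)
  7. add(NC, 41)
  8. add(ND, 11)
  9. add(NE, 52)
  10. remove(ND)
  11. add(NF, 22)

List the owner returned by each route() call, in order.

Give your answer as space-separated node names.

Op 1: add NA@92 -> ring=[92:NA]
Op 2: route key 57: smallest pos >= 57 is 92 -> NA
Op 3: add NB@98 -> ring=[92:NA,98:NB]
Op 4: route key 78: smallest pos >= 78 is 92 -> NA
Op 5: route key 77: smallest pos >= 77 is 92 -> NA
Op 6: remove NB -> ring=[92:NA]
Op 7: add NC@41 -> ring=[41:NC,92:NA]
Op 8: add ND@11 -> ring=[11:ND,41:NC,92:NA]
Op 9: add NE@52 -> ring=[11:ND,41:NC,52:NE,92:NA]
Op 10: remove ND -> ring=[41:NC,52:NE,92:NA]
Op 11: add NF@22 -> ring=[22:NF,41:NC,52:NE,92:NA]

Answer: NA NA NA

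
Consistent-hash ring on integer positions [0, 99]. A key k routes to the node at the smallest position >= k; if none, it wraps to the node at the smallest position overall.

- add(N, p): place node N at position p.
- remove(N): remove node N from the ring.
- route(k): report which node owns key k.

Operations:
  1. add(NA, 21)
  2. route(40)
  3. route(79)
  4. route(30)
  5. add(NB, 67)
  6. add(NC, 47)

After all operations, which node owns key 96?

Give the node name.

Op 1: add NA@21 -> ring=[21:NA]
Op 2: route key 40: none >= 40, wrap to smallest pos 21 -> NA
Op 3: route key 79: none >= 79, wrap to smallest pos 21 -> NA
Op 4: route key 30: none >= 30, wrap to smallest pos 21 -> NA
Op 5: add NB@67 -> ring=[21:NA,67:NB]
Op 6: add NC@47 -> ring=[21:NA,47:NC,67:NB]
Final route key 96: none >= 96, wrap to smallest pos 21 -> NA

Answer: NA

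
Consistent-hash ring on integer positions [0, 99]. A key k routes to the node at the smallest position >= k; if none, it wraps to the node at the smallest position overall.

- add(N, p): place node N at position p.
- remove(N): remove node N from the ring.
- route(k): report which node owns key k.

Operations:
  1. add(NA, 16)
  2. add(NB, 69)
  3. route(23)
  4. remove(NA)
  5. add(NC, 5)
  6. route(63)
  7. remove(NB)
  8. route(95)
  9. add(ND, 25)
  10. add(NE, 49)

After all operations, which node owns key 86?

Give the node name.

Op 1: add NA@16 -> ring=[16:NA]
Op 2: add NB@69 -> ring=[16:NA,69:NB]
Op 3: route key 23: smallest pos >= 23 is 69 -> NB
Op 4: remove NA -> ring=[69:NB]
Op 5: add NC@5 -> ring=[5:NC,69:NB]
Op 6: route key 63: smallest pos >= 63 is 69 -> NB
Op 7: remove NB -> ring=[5:NC]
Op 8: route key 95: none >= 95, wrap to smallest pos 5 -> NC
Op 9: add ND@25 -> ring=[5:NC,25:ND]
Op 10: add NE@49 -> ring=[5:NC,25:ND,49:NE]
Final route key 86: none >= 86, wrap to smallest pos 5 -> NC

Answer: NC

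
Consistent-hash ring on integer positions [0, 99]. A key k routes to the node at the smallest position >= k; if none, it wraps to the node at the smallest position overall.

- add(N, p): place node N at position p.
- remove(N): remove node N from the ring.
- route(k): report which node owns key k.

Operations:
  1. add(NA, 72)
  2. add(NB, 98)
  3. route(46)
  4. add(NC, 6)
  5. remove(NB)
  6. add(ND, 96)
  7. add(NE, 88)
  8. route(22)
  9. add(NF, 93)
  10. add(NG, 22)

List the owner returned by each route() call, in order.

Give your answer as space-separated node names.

Op 1: add NA@72 -> ring=[72:NA]
Op 2: add NB@98 -> ring=[72:NA,98:NB]
Op 3: route key 46: smallest pos >= 46 is 72 -> NA
Op 4: add NC@6 -> ring=[6:NC,72:NA,98:NB]
Op 5: remove NB -> ring=[6:NC,72:NA]
Op 6: add ND@96 -> ring=[6:NC,72:NA,96:ND]
Op 7: add NE@88 -> ring=[6:NC,72:NA,88:NE,96:ND]
Op 8: route key 22: smallest pos >= 22 is 72 -> NA
Op 9: add NF@93 -> ring=[6:NC,72:NA,88:NE,93:NF,96:ND]
Op 10: add NG@22 -> ring=[6:NC,22:NG,72:NA,88:NE,93:NF,96:ND]

Answer: NA NA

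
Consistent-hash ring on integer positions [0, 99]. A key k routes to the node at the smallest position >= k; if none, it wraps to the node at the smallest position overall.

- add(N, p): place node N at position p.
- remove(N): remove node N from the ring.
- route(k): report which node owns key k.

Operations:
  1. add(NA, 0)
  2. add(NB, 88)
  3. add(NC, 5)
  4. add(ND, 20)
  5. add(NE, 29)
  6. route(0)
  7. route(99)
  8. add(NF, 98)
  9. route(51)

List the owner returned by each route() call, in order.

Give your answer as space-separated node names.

Op 1: add NA@0 -> ring=[0:NA]
Op 2: add NB@88 -> ring=[0:NA,88:NB]
Op 3: add NC@5 -> ring=[0:NA,5:NC,88:NB]
Op 4: add ND@20 -> ring=[0:NA,5:NC,20:ND,88:NB]
Op 5: add NE@29 -> ring=[0:NA,5:NC,20:ND,29:NE,88:NB]
Op 6: route key 0: smallest pos >= 0 is 0 -> NA
Op 7: route key 99: none >= 99, wrap to smallest pos 0 -> NA
Op 8: add NF@98 -> ring=[0:NA,5:NC,20:ND,29:NE,88:NB,98:NF]
Op 9: route key 51: smallest pos >= 51 is 88 -> NB

Answer: NA NA NB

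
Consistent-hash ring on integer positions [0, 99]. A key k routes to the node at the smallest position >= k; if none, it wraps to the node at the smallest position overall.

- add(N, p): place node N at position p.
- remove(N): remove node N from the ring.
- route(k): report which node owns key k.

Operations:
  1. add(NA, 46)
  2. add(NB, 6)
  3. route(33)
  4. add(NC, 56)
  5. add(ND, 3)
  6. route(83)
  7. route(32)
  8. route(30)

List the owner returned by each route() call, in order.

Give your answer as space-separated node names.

Op 1: add NA@46 -> ring=[46:NA]
Op 2: add NB@6 -> ring=[6:NB,46:NA]
Op 3: route key 33: smallest pos >= 33 is 46 -> NA
Op 4: add NC@56 -> ring=[6:NB,46:NA,56:NC]
Op 5: add ND@3 -> ring=[3:ND,6:NB,46:NA,56:NC]
Op 6: route key 83: none >= 83, wrap to smallest pos 3 -> ND
Op 7: route key 32: smallest pos >= 32 is 46 -> NA
Op 8: route key 30: smallest pos >= 30 is 46 -> NA

Answer: NA ND NA NA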